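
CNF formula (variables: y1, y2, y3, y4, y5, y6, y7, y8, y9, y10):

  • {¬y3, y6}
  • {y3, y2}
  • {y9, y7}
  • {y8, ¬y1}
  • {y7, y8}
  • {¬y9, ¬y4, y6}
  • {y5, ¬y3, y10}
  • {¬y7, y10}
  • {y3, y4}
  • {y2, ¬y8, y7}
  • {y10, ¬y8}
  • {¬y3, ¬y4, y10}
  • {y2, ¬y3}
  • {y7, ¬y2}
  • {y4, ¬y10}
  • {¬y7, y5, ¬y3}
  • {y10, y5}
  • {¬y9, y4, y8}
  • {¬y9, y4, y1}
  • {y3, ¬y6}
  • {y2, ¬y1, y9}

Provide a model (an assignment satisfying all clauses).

Pure literal: y5 appears only positively; assign y5 = True.
Try y1 = False.
Branch on y2: take y2 = True.
  then y7 is forced to True.
  then y10 is forced to True.
  then y4 is forced to True.
For the remaining variables, y3 = False, y6 = False, y8 = True, y9 = False works.
Every clause has at least one true literal under this assignment.

y1=False, y2=True, y3=False, y4=True, y5=True, y6=False, y7=True, y8=True, y9=False, y10=True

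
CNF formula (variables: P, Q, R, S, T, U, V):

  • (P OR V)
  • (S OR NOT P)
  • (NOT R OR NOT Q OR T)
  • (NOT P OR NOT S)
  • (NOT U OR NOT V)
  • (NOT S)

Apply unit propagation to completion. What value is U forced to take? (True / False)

Unit clause (NOT S) sets S = False.
(S OR NOT P) with S = False leaves only NOT P, so P = False.
In (V OR P), P is now false; V must hold, so V = True.
In (NOT V OR NOT U), NOT V is now false; NOT U must hold, so U = False.

False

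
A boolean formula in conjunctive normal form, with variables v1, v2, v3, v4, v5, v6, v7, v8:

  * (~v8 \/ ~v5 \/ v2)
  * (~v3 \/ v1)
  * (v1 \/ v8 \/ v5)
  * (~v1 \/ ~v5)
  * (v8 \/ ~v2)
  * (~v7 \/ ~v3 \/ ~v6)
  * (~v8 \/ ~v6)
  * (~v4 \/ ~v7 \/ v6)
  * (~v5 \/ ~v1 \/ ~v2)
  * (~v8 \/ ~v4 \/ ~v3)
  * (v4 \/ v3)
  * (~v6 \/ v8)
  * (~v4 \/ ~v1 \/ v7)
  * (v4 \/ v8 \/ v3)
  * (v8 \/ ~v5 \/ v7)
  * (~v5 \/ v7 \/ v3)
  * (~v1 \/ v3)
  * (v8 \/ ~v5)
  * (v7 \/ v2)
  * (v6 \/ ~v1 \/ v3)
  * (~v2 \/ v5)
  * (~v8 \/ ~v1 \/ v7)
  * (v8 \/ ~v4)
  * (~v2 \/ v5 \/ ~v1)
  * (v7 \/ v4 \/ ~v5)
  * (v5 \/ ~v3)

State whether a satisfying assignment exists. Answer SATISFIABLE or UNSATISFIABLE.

v5 = True:
  propagation gives v1=False, v3=False, v4=True, v7=True; an empty clause results — contradiction.
v5 = False:
  propagation gives v2=False, v7=True, v3=False, v4=True; an empty clause results — contradiction.
Every branch closes, so no satisfying assignment exists.

UNSATISFIABLE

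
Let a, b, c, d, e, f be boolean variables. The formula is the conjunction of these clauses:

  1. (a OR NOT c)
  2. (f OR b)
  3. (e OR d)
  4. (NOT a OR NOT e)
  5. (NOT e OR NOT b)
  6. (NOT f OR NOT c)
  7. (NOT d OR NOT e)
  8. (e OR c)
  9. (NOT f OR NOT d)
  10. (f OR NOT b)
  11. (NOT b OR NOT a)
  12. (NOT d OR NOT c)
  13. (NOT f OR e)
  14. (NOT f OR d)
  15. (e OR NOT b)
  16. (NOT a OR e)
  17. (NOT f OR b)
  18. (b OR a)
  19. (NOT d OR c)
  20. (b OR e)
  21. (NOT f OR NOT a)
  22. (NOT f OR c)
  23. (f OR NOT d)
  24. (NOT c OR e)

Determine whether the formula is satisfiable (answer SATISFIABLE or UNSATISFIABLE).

UNSATISFIABLE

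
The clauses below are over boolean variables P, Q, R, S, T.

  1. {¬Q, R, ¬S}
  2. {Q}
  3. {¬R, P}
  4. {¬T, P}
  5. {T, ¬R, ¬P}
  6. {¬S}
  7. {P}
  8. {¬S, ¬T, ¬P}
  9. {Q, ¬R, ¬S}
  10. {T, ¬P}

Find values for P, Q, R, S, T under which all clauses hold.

P=T, Q=T, R=T, S=F, T=T

Unit propagation: (Q) forces Q = True.
Unit propagation: (¬S) forces S = False.
(P) is a unit clause, so P = True.
Unit propagation: (T) forces T = True.
R is now unconstrained; take R = True.
Every clause has at least one true literal under this assignment.
Check each clause:
  1. {R, ¬Q, ¬S} — R is true.
  2. {Q} — Q is true.
  3. {¬R, P} — P is true.
  4. {¬T, P} — P is true.
  5. {¬P, T, ¬R} — T is true.
  6. {¬S} — ¬S is true.
  7. {P} — P is true.
  8. {¬T, ¬P, ¬S} — ¬S is true.
  9. {¬S, ¬R, Q} — Q is true.
  10. {T, ¬P} — T is true.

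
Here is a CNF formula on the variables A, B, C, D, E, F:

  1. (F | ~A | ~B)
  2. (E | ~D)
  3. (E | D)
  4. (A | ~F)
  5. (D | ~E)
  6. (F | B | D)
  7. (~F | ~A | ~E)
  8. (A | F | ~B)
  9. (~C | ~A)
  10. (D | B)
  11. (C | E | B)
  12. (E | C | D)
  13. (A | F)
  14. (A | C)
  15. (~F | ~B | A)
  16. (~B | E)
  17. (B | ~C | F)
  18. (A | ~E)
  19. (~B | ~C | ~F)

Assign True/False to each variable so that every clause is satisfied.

A = 1, B = 0, C = 0, D = 1, E = 1, F = 0

Try A = True.
  then C is forced to False.
Set B = False and propagate.
  then D is forced to True.
  then E is forced to True.
  then F is forced to False.
Every clause has at least one true literal under this assignment.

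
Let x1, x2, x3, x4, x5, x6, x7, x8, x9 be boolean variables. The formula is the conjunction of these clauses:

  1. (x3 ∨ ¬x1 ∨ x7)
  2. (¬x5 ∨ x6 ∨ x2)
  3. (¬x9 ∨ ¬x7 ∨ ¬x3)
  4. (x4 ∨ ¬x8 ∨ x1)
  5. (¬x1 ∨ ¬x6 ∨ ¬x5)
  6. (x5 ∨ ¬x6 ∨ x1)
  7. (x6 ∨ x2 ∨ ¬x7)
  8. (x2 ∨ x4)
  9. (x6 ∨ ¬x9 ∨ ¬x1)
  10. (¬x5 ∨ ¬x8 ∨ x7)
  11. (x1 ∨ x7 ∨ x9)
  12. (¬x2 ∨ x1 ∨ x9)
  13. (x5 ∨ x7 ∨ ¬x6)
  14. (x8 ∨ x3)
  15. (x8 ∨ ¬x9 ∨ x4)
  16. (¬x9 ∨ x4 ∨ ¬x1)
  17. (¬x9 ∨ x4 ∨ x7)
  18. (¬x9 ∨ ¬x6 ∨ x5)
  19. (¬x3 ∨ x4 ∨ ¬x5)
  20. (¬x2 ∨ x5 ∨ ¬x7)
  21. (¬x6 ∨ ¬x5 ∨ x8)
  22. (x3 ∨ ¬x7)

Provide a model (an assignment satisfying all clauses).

x1 = 1  x2 = 1  x3 = 1  x4 = 1  x5 = 1  x6 = 0  x7 = 1  x8 = 1  x9 = 0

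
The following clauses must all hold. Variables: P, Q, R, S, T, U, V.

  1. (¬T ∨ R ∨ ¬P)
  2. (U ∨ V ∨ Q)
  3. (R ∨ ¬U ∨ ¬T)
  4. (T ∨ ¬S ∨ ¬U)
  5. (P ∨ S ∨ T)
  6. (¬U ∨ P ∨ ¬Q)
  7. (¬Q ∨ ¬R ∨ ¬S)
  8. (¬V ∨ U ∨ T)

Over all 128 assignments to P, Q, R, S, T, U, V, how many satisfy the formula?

36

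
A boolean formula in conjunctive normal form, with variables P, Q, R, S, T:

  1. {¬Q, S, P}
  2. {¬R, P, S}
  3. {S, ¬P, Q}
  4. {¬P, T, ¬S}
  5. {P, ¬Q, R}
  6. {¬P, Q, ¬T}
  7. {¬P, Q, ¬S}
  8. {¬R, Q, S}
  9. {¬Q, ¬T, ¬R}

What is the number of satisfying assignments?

11

Split on P, then Q.
  P=T, Q=T: remaining (R,S,T) ∈ {(F,F,F); (F,F,T); (F,T,T); (T,F,F)} — 4.
  P=T, Q=F: a clause becomes empty — 0.
  P=F, Q=T: remaining (R,S,T) ∈ {(T,T,F)} — 1.
  P=F, Q=F: T free; 3 ways for (R,S) × 2^1 = 6.
Total: 4 + 0 + 1 + 6 = 11.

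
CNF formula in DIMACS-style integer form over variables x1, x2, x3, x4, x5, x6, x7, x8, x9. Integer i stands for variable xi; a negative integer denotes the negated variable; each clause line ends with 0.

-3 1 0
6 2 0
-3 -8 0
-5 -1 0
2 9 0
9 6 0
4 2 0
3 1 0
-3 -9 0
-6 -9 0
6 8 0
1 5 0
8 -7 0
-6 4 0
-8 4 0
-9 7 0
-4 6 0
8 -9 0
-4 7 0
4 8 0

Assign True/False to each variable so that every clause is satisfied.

x1=True  x2=True  x3=False  x4=True  x5=False  x6=True  x7=True  x8=True  x9=False

Check each clause:
  1. (x1 ∨ ¬x3) — x1 is true.
  2. (x6 ∨ x2) — x2 is true.
  3. (¬x8 ∨ ¬x3) — ¬x3 is true.
  4. (¬x1 ∨ ¬x5) — ¬x5 is true.
  5. (x2 ∨ x9) — x2 is true.
  6. (x6 ∨ x9) — x6 is true.
  7. (x2 ∨ x4) — x2 is true.
  8. (x1 ∨ x3) — x1 is true.
  9. (¬x9 ∨ ¬x3) — ¬x3 is true.
  10. (¬x9 ∨ ¬x6) — ¬x9 is true.
  11. (x6 ∨ x8) — x8 is true.
  12. (x1 ∨ x5) — x1 is true.
  13. (x8 ∨ ¬x7) — x8 is true.
  14. (¬x6 ∨ x4) — x4 is true.
  15. (¬x8 ∨ x4) — x4 is true.
  16. (¬x9 ∨ x7) — x7 is true.
  17. (x6 ∨ ¬x4) — x6 is true.
  18. (¬x9 ∨ x8) — x8 is true.
  19. (¬x4 ∨ x7) — x7 is true.
  20. (x4 ∨ x8) — x8 is true.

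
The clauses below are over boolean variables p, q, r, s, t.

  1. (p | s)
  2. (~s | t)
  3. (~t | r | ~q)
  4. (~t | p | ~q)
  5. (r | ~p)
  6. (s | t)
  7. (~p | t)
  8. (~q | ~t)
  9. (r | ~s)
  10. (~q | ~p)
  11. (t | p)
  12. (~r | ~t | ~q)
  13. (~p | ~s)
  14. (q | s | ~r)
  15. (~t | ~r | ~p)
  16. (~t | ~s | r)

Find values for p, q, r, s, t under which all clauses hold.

p = F  q = F  r = T  s = T  t = T

Check each clause:
  1. (s | p) — s is true.
  2. (~s | t) — t is true.
  3. (~q | r | ~t) — r is true.
  4. (~t | p | ~q) — ~q is true.
  5. (~p | r) — r is true.
  6. (s | t) — s is true.
  7. (t | ~p) — t is true.
  8. (~q | ~t) — ~q is true.
  9. (r | ~s) — r is true.
  10. (~q | ~p) — ~p is true.
  11. (t | p) — t is true.
  12. (~r | ~q | ~t) — ~q is true.
  13. (~s | ~p) — ~p is true.
  14. (s | q | ~r) — s is true.
  15. (~p | ~t | ~r) — ~p is true.
  16. (r | ~t | ~s) — r is true.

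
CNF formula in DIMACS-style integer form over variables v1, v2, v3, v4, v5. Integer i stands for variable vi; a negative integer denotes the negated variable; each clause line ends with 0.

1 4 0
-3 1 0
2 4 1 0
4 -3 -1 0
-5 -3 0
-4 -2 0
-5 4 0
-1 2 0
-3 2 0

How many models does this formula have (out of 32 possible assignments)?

3

Satisfying assignments:
  v1=0 v2=0 v3=0 v4=1 v5=0
  v1=0 v2=0 v3=0 v4=1 v5=1
  v1=1 v2=1 v3=0 v4=0 v5=0
Count: 3.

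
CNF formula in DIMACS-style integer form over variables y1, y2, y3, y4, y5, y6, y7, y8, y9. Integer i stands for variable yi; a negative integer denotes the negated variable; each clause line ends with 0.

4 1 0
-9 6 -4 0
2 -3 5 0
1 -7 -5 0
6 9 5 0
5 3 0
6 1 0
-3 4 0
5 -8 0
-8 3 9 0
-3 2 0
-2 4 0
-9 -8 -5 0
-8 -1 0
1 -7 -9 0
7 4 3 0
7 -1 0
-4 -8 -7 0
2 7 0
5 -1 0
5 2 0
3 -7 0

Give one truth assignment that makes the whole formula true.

y1=F, y2=T, y3=T, y4=T, y5=T, y6=T, y7=F, y8=T, y9=F

y6 occurs only positively in the remaining clauses — set y6 = True.
Branch on y1: take y1 = False.
  then y4 is forced to True.
Set y2 = True and propagate.
For the remaining variables, y3 = True, y5 = True, y7 = False, y8 = True, y9 = False works.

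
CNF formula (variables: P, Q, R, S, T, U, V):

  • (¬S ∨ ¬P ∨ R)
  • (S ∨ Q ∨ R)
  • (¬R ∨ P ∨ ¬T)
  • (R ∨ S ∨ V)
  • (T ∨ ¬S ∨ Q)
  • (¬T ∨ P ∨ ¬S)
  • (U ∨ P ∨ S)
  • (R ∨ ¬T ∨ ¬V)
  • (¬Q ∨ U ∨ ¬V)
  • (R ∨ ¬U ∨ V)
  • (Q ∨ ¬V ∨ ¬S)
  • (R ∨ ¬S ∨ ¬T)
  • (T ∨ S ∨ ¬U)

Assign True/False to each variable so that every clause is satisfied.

P=True, Q=True, R=True, S=True, T=True, U=True, V=True

Set P = True and propagate.
Try Q = True.
The remaining clauses are satisfied by R = True, S = True, T = True, U = True, V = True.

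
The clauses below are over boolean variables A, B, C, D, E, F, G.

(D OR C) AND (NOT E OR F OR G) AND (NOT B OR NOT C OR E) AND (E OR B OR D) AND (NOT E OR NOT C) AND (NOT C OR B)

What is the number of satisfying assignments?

Split on C, then E.
  C=1, E=1: a clause becomes empty — 0.
  C=1, E=0: a clause becomes empty — 0.
  C=0, E=1: A, B free; 3 ways for (D,F,G) × 2^2 = 12.
  C=0, E=0: forces D=1; A, B, F, G free → 2^4 = 16.
Total: 0 + 0 + 12 + 16 = 28.

28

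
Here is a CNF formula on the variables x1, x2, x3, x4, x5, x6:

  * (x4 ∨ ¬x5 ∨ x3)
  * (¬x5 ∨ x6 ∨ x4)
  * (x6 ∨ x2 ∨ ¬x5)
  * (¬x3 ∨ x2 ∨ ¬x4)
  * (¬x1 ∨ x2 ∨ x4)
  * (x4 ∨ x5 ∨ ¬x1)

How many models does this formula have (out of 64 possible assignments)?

33

Case analysis on x4 and x5:
  x4=1, x5=1: x1 free; 5 ways for (x2,x3,x6) × 2^1 = 10.
  x4=1, x5=0: x1, x6 free; 3 ways for (x2,x3) × 2^2 = 12.
  x4=0, x5=1: remaining (x1,x2,x3,x6) ∈ {(0,0,1,1); (0,1,1,1); (1,1,1,1)} — 3.
  x4=0, x5=0: forces x1=0; x2, x3, x6 free → 2^3 = 8.
Total: 10 + 12 + 3 + 8 = 33.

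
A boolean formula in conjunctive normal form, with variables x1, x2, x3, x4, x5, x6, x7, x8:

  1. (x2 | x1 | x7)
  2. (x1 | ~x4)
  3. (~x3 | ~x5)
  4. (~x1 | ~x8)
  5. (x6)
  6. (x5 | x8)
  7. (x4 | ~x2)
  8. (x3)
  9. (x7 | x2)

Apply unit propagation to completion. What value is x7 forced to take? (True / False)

True

Unit clause (x6) sets x6 = True.
(x3) is a unit clause: x3 = True.
From (~x3 | ~x5) and x3 = True: x5 = False.
(x5 | x8) with x5 = False leaves only x8, so x8 = True.
From (~x1 | ~x8) and x8 = True: x1 = False.
(x1 | ~x4): since x1 = False, the clause reduces to (~x4). x4 = False.
In (~x2 | x4), x4 is now false; ~x2 must hold, so x2 = False.
From (x7 | x1 | x2) and x1 = False, x2 = False: x7 = True.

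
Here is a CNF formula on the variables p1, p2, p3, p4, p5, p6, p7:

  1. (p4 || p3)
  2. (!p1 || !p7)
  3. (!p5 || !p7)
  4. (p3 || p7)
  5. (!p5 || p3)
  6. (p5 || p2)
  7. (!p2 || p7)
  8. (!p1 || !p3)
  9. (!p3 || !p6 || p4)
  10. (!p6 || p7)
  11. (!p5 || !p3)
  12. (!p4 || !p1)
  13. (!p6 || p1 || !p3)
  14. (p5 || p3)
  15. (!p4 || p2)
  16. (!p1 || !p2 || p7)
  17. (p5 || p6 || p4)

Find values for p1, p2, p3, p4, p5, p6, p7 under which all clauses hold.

p1 = 0  p2 = 1  p3 = 1  p4 = 1  p5 = 0  p6 = 0  p7 = 1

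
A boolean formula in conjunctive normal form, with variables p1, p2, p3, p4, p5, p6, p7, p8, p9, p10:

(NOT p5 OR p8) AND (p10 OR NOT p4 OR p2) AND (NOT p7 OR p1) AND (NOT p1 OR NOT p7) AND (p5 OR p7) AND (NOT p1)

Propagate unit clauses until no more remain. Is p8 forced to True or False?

Unit clause (NOT p1) sets p1 = False.
From (NOT p7 OR p1) and p1 = False: p7 = False.
(p5 OR p7): since p7 = False, the clause reduces to (p5). p5 = True.
In (NOT p5 OR p8), NOT p5 is now false; p8 must hold, so p8 = True.

True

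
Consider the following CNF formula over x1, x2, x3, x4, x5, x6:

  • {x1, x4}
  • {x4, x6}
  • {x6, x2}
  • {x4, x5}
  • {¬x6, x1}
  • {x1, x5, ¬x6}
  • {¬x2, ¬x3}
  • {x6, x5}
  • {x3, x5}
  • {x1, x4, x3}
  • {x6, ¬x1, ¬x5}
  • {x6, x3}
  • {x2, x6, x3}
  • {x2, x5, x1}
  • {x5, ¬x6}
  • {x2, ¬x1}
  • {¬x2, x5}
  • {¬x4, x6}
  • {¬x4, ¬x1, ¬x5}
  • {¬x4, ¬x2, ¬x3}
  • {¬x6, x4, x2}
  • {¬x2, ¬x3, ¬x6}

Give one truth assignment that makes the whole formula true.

Branch on x1: take x1 = True.
  then x2 is forced to True.
  then x3 is forced to False.
  then x5 is forced to True.
  then x6 is forced to True.
  then x4 is forced to False.
Every clause has at least one true literal under this assignment.

x1=True  x2=True  x3=False  x4=False  x5=True  x6=True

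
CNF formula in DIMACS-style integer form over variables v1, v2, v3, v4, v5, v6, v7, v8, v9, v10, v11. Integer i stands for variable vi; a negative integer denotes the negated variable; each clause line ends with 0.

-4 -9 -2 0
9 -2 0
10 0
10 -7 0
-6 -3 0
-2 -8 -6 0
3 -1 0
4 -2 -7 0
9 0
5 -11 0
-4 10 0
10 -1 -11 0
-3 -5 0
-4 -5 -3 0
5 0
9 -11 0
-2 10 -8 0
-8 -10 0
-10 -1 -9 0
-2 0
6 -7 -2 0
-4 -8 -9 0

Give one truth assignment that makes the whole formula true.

v1=False  v2=False  v3=False  v4=False  v5=True  v6=True  v7=False  v8=False  v9=True  v10=True  v11=False

Check each clause:
  1. {¬v2, ¬v4, ¬v9} — ¬v4 is true.
  2. {v9, ¬v2} — v9 is true.
  3. {v10} — v10 is true.
  4. {v10, ¬v7} — ¬v7 is true.
  5. {¬v6, ¬v3} — ¬v3 is true.
  6. {¬v2, ¬v6, ¬v8} — ¬v8 is true.
  7. {v3, ¬v1} — ¬v1 is true.
  8. {¬v7, v4, ¬v2} — ¬v7 is true.
  9. {v9} — v9 is true.
  10. {¬v11, v5} — ¬v11 is true.
  11. {v10, ¬v4} — v10 is true.
  12. {v10, ¬v1, ¬v11} — v10 is true.
  13. {¬v5, ¬v3} — ¬v3 is true.
  14. {¬v5, ¬v4, ¬v3} — ¬v4 is true.
  15. {v5} — v5 is true.
  16. {¬v11, v9} — v9 is true.
  17. {¬v8, v10, ¬v2} — ¬v8 is true.
  18. {¬v8, ¬v10} — ¬v8 is true.
  19. {¬v9, ¬v10, ¬v1} — ¬v1 is true.
  20. {¬v2} — ¬v2 is true.
  21. {v6, ¬v7, ¬v2} — ¬v7 is true.
  22. {¬v4, ¬v9, ¬v8} — ¬v8 is true.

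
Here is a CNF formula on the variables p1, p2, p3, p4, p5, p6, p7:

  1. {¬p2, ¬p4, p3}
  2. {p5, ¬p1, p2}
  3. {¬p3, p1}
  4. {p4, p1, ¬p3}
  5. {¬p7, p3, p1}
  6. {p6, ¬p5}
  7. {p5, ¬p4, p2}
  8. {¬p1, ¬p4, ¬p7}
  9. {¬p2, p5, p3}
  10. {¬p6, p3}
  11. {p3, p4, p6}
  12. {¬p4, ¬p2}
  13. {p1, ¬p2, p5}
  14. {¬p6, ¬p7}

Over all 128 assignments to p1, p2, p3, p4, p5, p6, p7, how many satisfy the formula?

6

The models are:
  p1=1 p2=0 p3=1 p4=0 p5=1 p6=1 p7=0
  p1=1 p2=0 p3=1 p4=1 p5=1 p6=1 p7=0
  p1=1 p2=1 p3=1 p4=0 p5=0 p6=0 p7=0
  p1=1 p2=1 p3=1 p4=0 p5=0 p6=0 p7=1
  p1=1 p2=1 p3=1 p4=0 p5=0 p6=1 p7=0
  p1=1 p2=1 p3=1 p4=0 p5=1 p6=1 p7=0
That's 6 in total.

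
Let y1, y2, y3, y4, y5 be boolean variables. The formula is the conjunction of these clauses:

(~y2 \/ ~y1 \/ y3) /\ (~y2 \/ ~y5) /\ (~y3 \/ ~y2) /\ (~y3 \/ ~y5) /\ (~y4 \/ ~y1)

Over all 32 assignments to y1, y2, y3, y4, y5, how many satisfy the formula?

11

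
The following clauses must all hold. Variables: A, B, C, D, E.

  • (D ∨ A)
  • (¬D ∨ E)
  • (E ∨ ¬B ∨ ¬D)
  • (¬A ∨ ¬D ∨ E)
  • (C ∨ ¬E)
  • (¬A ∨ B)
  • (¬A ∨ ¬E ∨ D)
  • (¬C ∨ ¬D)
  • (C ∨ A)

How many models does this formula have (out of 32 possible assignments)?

2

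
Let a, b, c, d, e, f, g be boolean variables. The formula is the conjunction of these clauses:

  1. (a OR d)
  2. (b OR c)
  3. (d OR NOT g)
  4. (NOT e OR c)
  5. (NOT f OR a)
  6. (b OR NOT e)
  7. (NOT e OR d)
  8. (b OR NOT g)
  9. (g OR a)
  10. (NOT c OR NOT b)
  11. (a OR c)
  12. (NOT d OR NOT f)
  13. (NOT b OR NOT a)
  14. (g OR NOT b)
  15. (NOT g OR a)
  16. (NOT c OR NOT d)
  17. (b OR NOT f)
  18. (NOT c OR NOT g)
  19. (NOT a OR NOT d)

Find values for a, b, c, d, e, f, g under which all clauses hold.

e occurs only negated in the remaining clauses — set e = False.
f occurs only negated in the remaining clauses — set f = False.
Branch on a: take a = True.
  then b is forced to False.
  then c is forced to True.
  then g is forced to False.
  then d is forced to False.

a = 1  b = 0  c = 1  d = 0  e = 0  f = 0  g = 0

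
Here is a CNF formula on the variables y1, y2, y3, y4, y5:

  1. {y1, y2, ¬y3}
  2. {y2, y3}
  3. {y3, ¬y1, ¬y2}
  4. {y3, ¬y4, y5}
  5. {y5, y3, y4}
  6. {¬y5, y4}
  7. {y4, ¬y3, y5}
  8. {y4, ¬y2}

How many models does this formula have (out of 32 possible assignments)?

7

The models are:
  y1=F y2=T y3=F y4=T y5=T
  y1=F y2=T y3=T y4=T y5=F
  y1=F y2=T y3=T y4=T y5=T
  y1=T y2=F y3=T y4=T y5=F
  y1=T y2=F y3=T y4=T y5=T
  y1=T y2=T y3=T y4=T y5=F
  y1=T y2=T y3=T y4=T y5=T
Count: 7.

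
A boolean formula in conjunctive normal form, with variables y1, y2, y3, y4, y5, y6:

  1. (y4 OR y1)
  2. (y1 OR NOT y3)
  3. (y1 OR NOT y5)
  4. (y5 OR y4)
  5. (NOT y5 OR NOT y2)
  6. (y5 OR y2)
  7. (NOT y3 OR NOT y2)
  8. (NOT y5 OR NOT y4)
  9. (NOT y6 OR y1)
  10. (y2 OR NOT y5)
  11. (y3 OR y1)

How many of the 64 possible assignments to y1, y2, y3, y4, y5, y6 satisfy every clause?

2

The models are:
  y1=1 y2=1 y3=0 y4=1 y5=0 y6=0
  y1=1 y2=1 y3=0 y4=1 y5=0 y6=1
That's 2 in total.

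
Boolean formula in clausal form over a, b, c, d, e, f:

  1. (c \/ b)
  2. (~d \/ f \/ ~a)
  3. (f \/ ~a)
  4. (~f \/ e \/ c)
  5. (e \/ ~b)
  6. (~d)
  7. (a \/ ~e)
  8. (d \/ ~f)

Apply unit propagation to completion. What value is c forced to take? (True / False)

(~d) is a unit clause: d = False.
(~f \/ d) with d = False leaves only ~f, so f = False.
From (f \/ ~a) and f = False: a = False.
In (a \/ ~e), a is now false; ~e must hold, so e = False.
From (e \/ ~b) and e = False: b = False.
From (b \/ c) and b = False: c = True.

True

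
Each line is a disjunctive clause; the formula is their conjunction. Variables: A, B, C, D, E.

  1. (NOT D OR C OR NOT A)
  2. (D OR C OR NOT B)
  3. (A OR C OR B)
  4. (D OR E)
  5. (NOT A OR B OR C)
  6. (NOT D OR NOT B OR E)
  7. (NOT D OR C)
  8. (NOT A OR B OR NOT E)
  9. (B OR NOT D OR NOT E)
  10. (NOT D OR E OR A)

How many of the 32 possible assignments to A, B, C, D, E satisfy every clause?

6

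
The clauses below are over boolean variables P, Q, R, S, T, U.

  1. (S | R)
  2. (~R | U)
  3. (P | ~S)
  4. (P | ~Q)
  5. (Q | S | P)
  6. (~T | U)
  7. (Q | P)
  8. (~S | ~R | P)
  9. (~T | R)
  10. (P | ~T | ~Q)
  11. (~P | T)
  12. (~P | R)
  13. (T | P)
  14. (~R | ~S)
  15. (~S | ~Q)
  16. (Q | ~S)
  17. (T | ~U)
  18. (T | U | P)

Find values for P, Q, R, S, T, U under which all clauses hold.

P=1, Q=0, R=1, S=0, T=1, U=1

Try P = True.
  then T is forced to True.
  then U is forced to True.
  then R is forced to True.
  then S is forced to False.
Q is now unconstrained; take Q = False.
Check each clause:
  1. (S | R) — R is true.
  2. (~R | U) — U is true.
  3. (~S | P) — P is true.
  4. (P | ~Q) — P is true.
  5. (Q | S | P) — P is true.
  6. (U | ~T) — U is true.
  7. (P | Q) — P is true.
  8. (~R | ~S | P) — P is true.
  9. (~T | R) — R is true.
  10. (~T | ~Q | P) — P is true.
  11. (T | ~P) — T is true.
  12. (~P | R) — R is true.
  13. (P | T) — P is true.
  14. (~R | ~S) — ~S is true.
  15. (~Q | ~S) — ~S is true.
  16. (~S | Q) — ~S is true.
  17. (~U | T) — T is true.
  18. (U | T | P) — P is true.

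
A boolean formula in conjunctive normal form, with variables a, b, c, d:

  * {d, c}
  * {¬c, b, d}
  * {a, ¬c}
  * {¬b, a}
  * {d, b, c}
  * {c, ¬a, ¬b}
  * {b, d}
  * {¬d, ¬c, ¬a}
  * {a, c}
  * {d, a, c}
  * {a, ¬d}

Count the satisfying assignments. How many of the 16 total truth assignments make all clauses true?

2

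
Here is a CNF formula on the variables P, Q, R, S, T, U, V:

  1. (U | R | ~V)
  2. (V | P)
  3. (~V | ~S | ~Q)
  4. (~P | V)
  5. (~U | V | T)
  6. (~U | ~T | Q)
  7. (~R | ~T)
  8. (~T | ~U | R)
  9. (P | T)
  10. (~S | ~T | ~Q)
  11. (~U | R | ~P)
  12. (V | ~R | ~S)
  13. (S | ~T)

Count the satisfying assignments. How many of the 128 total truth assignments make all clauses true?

Satisfying assignments:
  P=1 Q=0 R=1 S=0 T=0 U=0 V=1
  P=1 Q=0 R=1 S=0 T=0 U=1 V=1
  P=1 Q=0 R=1 S=1 T=0 U=0 V=1
  P=1 Q=0 R=1 S=1 T=0 U=1 V=1
  P=1 Q=1 R=1 S=0 T=0 U=0 V=1
  P=1 Q=1 R=1 S=0 T=0 U=1 V=1
That's 6 in total.

6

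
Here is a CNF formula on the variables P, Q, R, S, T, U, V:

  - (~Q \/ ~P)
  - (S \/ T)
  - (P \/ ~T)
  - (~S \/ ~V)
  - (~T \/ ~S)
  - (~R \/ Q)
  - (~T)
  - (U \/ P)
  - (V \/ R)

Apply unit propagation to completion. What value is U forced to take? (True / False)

Unit clause (~T) sets T = False.
(S \/ T) with T = False leaves only S, so S = True.
(~V \/ ~S): since S = True, the clause reduces to (~V). V = False.
(R \/ V): since V = False, the clause reduces to (R). R = True.
From (~R \/ Q) and R = True: Q = True.
(~P \/ ~Q) with Q = True leaves only ~P, so P = False.
(U \/ P) with P = False leaves only U, so U = True.

True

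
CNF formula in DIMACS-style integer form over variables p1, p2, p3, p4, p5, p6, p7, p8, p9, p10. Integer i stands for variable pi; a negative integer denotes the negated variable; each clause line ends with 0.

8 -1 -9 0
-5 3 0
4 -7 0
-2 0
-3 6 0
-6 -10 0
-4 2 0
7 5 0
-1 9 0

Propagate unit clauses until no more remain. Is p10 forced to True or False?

False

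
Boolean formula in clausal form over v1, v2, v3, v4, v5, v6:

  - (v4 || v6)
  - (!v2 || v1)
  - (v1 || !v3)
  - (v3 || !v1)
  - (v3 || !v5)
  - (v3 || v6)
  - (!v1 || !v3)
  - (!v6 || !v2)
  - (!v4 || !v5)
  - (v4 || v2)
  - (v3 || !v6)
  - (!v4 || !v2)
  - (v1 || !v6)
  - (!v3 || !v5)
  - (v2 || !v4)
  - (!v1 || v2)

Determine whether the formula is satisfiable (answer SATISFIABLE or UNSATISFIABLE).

v3 = True:
  propagation gives v1=True; an empty clause results — contradiction.
v3 = False:
  propagation gives v1=False, v2=False, v5=False, v6=True; an empty clause results — contradiction.
Every branch closes, so no satisfying assignment exists.

UNSATISFIABLE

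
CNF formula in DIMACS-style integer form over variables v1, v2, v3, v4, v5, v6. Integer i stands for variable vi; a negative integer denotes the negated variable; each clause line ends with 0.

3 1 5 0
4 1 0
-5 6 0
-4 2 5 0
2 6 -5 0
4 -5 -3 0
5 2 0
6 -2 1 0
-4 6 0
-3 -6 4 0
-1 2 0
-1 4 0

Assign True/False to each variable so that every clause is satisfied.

v1=0, v2=1, v3=0, v4=1, v5=1, v6=1

Branch on v1: take v1 = False.
  then v4 is forced to True.
  then v6 is forced to True.
Branch on v2: take v2 = True.
Branch on v3: take v3 = False.
  then v5 is forced to True.
Every clause has at least one true literal under this assignment.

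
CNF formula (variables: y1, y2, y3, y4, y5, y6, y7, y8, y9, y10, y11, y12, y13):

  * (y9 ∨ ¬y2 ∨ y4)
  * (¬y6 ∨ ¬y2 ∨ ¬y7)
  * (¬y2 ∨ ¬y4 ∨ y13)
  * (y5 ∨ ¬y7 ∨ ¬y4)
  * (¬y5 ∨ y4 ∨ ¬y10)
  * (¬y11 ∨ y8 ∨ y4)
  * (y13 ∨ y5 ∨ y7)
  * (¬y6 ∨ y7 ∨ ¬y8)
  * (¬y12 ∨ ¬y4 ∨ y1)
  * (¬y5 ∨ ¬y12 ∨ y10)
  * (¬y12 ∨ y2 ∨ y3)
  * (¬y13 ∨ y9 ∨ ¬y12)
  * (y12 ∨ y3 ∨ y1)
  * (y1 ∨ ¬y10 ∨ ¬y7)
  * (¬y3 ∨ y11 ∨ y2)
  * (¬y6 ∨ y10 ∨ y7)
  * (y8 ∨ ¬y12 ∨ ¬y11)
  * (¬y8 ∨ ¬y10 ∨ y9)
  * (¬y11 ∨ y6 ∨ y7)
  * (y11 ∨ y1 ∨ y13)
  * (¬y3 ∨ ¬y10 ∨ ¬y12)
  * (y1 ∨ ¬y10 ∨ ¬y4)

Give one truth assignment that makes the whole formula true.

y1 = T, y2 = F, y3 = F, y4 = F, y5 = F, y6 = F, y7 = T, y8 = F, y9 = F, y10 = F, y11 = F, y12 = F, y13 = T

Pure literal: y1 appears only positively; assign y1 = True.
Branch on y2: take y2 = False.
The remaining clauses are satisfied by y3 = False, y4 = False, y5 = False, y6 = False, y7 = True, y8 = False, y9 = False, y10 = False, y11 = False, y12 = False, y13 = True.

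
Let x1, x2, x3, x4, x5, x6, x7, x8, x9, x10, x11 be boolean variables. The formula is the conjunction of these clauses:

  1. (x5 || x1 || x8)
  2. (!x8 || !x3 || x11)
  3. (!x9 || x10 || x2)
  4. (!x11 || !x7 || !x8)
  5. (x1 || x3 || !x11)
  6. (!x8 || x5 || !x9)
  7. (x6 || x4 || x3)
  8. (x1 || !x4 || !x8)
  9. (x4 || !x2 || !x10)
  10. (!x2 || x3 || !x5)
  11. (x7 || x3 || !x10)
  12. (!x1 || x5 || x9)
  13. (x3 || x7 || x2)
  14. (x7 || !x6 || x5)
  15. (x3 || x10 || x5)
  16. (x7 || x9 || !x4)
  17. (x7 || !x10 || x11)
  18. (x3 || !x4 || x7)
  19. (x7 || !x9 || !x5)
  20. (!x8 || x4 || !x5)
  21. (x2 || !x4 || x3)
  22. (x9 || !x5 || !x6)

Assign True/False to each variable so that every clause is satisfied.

x1=T, x2=T, x3=T, x4=T, x5=T, x6=T, x7=T, x8=F, x9=T, x10=F, x11=T

Try x1 = True.
The remaining clauses are satisfied by x2 = True, x3 = True, x4 = True, x5 = True, x6 = True, x7 = True, x8 = False, x9 = True, x10 = False, x11 = True.
Every clause has at least one true literal under this assignment.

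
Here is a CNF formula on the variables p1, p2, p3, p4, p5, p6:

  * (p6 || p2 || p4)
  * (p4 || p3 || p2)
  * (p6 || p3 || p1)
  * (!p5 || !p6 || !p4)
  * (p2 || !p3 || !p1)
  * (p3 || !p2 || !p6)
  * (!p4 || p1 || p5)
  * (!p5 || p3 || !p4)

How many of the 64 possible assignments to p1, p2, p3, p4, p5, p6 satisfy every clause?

20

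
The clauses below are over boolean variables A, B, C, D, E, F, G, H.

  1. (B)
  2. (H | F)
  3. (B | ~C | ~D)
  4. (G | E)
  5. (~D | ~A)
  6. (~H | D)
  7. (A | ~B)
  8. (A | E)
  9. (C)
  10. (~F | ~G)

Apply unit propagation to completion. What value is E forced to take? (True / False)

True

(B) is a unit clause: B = True.
In (~B | A), ~B is now false; A must hold, so A = True.
In (~A | ~D), ~A is now false; ~D must hold, so D = False.
From (D | ~H) and D = False: H = False.
From (F | H) and H = False: F = True.
(C) is a unit clause: C = True.
From (~G | ~F) and F = True: G = False.
(E | G) with G = False leaves only E, so E = True.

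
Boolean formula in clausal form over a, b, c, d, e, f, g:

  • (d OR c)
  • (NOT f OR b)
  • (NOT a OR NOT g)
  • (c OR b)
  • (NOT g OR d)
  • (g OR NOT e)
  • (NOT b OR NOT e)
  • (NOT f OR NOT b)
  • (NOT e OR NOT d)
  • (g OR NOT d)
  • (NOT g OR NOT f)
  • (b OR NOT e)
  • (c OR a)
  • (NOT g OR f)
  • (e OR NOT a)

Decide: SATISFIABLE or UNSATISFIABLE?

SATISFIABLE

c occurs only positively in the remaining clauses — set c = True.
Branch on a: take a = False.
Try b = False.
  then f is forced to False.
  then e is forced to False.
  then g is forced to False.
  then d is forced to False.
Every clause has at least one true literal under this assignment.
So a=False, b=False, c=True, d=False, e=False, f=False, g=False is a satisfying assignment.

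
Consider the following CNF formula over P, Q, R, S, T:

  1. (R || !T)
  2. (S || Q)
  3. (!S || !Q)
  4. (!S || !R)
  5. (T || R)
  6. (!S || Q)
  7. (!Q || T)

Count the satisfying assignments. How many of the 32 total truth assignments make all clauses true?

2

The models are:
  P=0 Q=1 R=1 S=0 T=1
  P=1 Q=1 R=1 S=0 T=1
Count: 2.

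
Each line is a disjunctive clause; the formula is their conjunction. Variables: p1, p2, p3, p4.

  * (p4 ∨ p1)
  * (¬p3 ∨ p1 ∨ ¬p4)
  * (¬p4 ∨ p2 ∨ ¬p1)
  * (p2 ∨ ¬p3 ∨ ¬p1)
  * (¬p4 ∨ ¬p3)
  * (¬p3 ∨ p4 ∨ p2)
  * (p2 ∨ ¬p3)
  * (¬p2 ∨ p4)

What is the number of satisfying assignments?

4

The models are:
  p1=F p2=F p3=F p4=T
  p1=F p2=T p3=F p4=T
  p1=T p2=F p3=F p4=F
  p1=T p2=T p3=F p4=T
That's 4 in total.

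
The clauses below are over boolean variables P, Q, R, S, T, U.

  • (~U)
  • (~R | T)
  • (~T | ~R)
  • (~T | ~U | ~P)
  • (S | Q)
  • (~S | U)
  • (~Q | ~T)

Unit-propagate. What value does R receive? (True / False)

(~U) is a unit clause: U = False.
In (~S | U), U is now false; ~S must hold, so S = False.
In (S | Q), S is now false; Q must hold, so Q = True.
(~T | ~Q): since Q = True, the clause reduces to (~T). T = False.
From (T | ~R) and T = False: R = False.

False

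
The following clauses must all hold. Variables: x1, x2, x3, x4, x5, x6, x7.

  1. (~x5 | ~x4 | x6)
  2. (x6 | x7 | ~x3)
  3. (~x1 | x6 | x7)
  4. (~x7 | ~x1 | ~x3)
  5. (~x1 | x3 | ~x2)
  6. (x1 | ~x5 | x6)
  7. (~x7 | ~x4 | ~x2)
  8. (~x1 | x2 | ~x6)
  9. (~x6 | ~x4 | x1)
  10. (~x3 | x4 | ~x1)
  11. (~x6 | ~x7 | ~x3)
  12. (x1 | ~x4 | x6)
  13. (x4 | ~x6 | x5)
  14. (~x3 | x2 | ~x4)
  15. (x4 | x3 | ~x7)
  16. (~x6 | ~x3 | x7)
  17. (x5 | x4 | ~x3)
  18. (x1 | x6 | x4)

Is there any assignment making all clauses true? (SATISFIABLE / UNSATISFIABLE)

Try x1 = False.
For the remaining variables, x2 = True, x3 = False, x4 = False, x5 = True, x6 = True, x7 = False works.
So x1 = F, x2 = T, x3 = F, x4 = F, x5 = T, x6 = T, x7 = F is a satisfying assignment.

SATISFIABLE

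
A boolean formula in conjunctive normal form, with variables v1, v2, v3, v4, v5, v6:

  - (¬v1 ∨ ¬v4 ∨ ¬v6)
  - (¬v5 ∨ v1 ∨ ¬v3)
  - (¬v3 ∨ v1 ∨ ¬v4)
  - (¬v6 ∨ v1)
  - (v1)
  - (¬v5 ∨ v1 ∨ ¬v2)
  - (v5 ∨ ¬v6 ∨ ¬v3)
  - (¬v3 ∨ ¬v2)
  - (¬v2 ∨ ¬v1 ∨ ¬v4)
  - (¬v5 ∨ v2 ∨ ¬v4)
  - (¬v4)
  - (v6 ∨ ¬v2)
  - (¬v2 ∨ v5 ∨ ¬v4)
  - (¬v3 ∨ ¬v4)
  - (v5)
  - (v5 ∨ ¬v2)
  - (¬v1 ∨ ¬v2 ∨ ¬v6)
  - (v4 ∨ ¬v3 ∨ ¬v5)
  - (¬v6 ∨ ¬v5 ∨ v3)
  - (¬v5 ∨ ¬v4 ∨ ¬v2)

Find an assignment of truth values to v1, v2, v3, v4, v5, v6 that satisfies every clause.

v1 = T, v2 = F, v3 = F, v4 = F, v5 = T, v6 = F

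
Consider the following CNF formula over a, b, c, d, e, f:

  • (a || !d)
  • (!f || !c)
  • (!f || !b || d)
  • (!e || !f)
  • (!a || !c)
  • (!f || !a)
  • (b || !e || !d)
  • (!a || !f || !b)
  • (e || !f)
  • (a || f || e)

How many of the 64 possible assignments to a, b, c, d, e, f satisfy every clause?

Split on f, then a.
  f=1, a=1: a clause becomes empty — 0.
  f=1, a=0: a clause becomes empty — 0.
  f=0, a=1: 7 of the 16 assignments to (b,c,d,e) work.
  f=0, a=0: remaining (b,c,d,e) ∈ {(0,0,0,1); (0,1,0,1); (1,0,0,1); (1,1,0,1)} — 4.
Total: 0 + 0 + 7 + 4 = 11.

11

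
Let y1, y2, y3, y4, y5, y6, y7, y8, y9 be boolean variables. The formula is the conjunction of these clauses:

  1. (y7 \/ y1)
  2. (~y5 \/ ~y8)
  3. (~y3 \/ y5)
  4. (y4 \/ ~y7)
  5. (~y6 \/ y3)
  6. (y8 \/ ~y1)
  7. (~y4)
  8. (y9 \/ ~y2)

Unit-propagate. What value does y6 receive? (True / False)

False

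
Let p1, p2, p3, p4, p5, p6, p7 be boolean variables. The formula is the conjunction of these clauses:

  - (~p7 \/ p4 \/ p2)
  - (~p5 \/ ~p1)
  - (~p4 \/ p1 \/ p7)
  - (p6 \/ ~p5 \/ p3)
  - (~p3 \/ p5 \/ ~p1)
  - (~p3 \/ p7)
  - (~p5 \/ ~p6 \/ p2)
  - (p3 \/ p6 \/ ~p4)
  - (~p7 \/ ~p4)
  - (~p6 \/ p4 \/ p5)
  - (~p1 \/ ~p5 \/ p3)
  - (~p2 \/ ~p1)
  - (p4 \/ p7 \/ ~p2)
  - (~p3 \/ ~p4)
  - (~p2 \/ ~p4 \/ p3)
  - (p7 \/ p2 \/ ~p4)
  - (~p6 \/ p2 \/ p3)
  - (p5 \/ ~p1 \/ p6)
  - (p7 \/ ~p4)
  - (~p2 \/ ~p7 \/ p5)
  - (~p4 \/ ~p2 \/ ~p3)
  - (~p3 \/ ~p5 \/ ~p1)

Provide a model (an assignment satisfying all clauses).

Try p1 = False.
Try p2 = False.
Branch on p3: take p3 = False.
  then p6 is forced to False.
  then p5 is forced to False.
  then p4 is forced to False.
  then p7 is forced to False.

p1=False, p2=False, p3=False, p4=False, p5=False, p6=False, p7=False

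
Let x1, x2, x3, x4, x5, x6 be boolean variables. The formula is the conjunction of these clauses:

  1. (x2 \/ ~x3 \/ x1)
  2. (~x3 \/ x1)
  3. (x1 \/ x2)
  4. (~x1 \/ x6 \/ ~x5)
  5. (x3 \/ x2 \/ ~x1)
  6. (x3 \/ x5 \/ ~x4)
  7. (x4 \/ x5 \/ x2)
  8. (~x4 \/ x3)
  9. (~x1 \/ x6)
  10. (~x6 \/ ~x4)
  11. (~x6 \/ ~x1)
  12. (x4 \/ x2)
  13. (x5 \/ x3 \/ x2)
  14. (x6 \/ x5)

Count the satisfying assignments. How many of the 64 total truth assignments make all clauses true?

3

Satisfying assignments:
  x1=F x2=T x3=F x4=F x5=F x6=T
  x1=F x2=T x3=F x4=F x5=T x6=F
  x1=F x2=T x3=F x4=F x5=T x6=T
That's 3 in total.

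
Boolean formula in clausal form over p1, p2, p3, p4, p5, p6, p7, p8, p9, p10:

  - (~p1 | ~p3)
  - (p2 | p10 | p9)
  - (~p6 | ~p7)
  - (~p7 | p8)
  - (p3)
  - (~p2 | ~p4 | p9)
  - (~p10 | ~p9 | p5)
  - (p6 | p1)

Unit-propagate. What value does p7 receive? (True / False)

False

Unit clause (p3) sets p3 = True.
(~p1 | ~p3) with p3 = True leaves only ~p1, so p1 = False.
From (p6 | p1) and p1 = False: p6 = True.
(~p6 | ~p7): since p6 = True, the clause reduces to (~p7). p7 = False.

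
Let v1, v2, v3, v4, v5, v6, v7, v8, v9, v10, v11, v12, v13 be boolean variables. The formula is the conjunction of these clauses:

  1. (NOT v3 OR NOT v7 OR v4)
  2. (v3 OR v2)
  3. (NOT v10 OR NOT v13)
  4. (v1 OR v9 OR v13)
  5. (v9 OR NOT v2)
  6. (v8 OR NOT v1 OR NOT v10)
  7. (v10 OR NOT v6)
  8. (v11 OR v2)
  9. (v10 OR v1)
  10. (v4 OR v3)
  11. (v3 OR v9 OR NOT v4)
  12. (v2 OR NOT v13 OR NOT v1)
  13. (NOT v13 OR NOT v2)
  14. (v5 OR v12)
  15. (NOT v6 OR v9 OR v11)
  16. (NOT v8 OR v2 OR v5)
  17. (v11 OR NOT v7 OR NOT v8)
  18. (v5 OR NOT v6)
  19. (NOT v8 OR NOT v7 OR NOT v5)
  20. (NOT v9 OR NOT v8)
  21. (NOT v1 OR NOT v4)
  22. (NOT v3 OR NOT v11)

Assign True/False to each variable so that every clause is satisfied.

v6 occurs only negated in the remaining clauses — set v6 = False.
v7 occurs only negated in the remaining clauses — set v7 = False.
Set v1 = False and propagate.
  then v10 is forced to True.
  then v13 is forced to False.
  then v9 is forced to True.
  then v8 is forced to False.
For the remaining variables, v2 = True, v3 = True, v4 = True, v5 = True, v11 = False, v12 = False works.
Check each clause:
  1. (v4 OR NOT v7 OR NOT v3) — NOT v7 is true.
  2. (v2 OR v3) — v2 is true.
  3. (NOT v10 OR NOT v13) — NOT v13 is true.
  4. (v9 OR v13 OR v1) — v9 is true.
  5. (NOT v2 OR v9) — v9 is true.
  6. (NOT v1 OR v8 OR NOT v10) — NOT v1 is true.
  7. (NOT v6 OR v10) — v10 is true.
  8. (v2 OR v11) — v2 is true.
  9. (v10 OR v1) — v10 is true.
  10. (v3 OR v4) — v3 is true.
  11. (v3 OR NOT v4 OR v9) — v9 is true.
  12. (v2 OR NOT v1 OR NOT v13) — v2 is true.
  13. (NOT v2 OR NOT v13) — NOT v13 is true.
  14. (v12 OR v5) — v5 is true.
  15. (v11 OR v9 OR NOT v6) — v9 is true.
  16. (v5 OR v2 OR NOT v8) — NOT v8 is true.
  17. (NOT v7 OR v11 OR NOT v8) — NOT v8 is true.
  18. (NOT v6 OR v5) — NOT v6 is true.
  19. (NOT v8 OR NOT v7 OR NOT v5) — NOT v8 is true.
  20. (NOT v8 OR NOT v9) — NOT v8 is true.
  21. (NOT v1 OR NOT v4) — NOT v1 is true.
  22. (NOT v11 OR NOT v3) — NOT v11 is true.

v1=F, v2=T, v3=T, v4=T, v5=T, v6=F, v7=F, v8=F, v9=T, v10=T, v11=F, v12=F, v13=F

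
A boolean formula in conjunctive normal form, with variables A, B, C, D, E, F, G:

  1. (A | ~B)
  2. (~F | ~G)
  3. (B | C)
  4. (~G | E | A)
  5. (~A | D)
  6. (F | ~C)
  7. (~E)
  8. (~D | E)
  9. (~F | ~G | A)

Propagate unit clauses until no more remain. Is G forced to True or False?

False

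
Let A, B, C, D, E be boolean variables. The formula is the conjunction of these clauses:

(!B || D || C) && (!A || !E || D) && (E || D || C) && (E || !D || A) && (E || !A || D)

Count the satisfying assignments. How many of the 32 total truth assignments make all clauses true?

17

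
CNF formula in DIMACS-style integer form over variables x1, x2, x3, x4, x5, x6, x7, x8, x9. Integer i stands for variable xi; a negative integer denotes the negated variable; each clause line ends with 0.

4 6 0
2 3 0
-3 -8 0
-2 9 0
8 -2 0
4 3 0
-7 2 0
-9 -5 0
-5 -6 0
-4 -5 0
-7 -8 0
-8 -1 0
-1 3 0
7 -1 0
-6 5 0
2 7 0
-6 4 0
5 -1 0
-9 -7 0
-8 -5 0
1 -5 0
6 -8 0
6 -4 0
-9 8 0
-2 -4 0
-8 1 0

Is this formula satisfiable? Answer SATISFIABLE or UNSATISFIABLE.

x8 = True:
  propagation gives x3=False, x2=True, x9=True, x4=True; an empty clause results — contradiction.
x8 = False:
  propagation gives x2=False, x3=True, x7=False; an empty clause results — contradiction.
Every branch closes, so no satisfying assignment exists.

UNSATISFIABLE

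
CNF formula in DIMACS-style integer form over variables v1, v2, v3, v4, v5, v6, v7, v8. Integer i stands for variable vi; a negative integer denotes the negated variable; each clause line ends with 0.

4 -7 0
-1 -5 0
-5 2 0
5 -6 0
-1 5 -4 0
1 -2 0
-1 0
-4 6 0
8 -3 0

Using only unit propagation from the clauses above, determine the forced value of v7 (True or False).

False

(NOT v1) is a unit clause: v1 = False.
(NOT v2 OR v1): since v1 = False, the clause reduces to (NOT v2). v2 = False.
(NOT v5 OR v2): since v2 = False, the clause reduces to (NOT v5). v5 = False.
(NOT v6 OR v5): since v5 = False, the clause reduces to (NOT v6). v6 = False.
(NOT v4 OR v6): since v6 = False, the clause reduces to (NOT v4). v4 = False.
From (NOT v7 OR v4) and v4 = False: v7 = False.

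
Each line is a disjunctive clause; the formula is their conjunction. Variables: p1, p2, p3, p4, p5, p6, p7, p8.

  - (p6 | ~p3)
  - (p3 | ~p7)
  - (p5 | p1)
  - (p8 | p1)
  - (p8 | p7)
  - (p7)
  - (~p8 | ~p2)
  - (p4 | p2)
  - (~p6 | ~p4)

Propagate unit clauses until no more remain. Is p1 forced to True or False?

(p7) stands alone — p7 = True.
(~p7 | p3) with p7 = True leaves only p3, so p3 = True.
From (p6 | ~p3) and p3 = True: p6 = True.
(~p4 | ~p6): since p6 = True, the clause reduces to (~p4). p4 = False.
In (p4 | p2), p4 is now false; p2 must hold, so p2 = True.
In (~p8 | ~p2), ~p2 is now false; ~p8 must hold, so p8 = False.
In (p1 | p8), p8 is now false; p1 must hold, so p1 = True.

True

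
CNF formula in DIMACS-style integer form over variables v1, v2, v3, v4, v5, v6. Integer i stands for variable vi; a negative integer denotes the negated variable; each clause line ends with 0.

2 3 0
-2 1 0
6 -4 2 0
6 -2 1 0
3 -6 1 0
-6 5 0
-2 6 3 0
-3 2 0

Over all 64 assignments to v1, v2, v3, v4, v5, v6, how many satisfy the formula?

The models are:
  v1=1 v2=1 v3=0 v4=0 v5=1 v6=1
  v1=1 v2=1 v3=0 v4=1 v5=1 v6=1
  v1=1 v2=1 v3=1 v4=0 v5=0 v6=0
  v1=1 v2=1 v3=1 v4=0 v5=1 v6=0
  v1=1 v2=1 v3=1 v4=0 v5=1 v6=1
  v1=1 v2=1 v3=1 v4=1 v5=0 v6=0
  v1=1 v2=1 v3=1 v4=1 v5=1 v6=0
  v1=1 v2=1 v3=1 v4=1 v5=1 v6=1
That's 8 in total.

8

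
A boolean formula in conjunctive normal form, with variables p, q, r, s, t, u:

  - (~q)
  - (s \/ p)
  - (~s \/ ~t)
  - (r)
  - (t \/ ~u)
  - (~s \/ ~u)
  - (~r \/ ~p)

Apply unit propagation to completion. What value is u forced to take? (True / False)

(~q) is a unit clause: q = False.
(r) stands alone — r = True.
(~p \/ ~r) with r = True leaves only ~p, so p = False.
(p \/ s) with p = False leaves only s, so s = True.
(~s \/ ~t): since s = True, the clause reduces to (~t). t = False.
From (~u \/ t) and t = False: u = False.

False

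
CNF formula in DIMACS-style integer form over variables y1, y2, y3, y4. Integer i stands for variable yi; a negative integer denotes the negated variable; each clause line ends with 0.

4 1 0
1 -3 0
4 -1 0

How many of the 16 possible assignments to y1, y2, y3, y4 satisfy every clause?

6

The models are:
  y1=0 y2=0 y3=0 y4=1
  y1=0 y2=1 y3=0 y4=1
  y1=1 y2=0 y3=0 y4=1
  y1=1 y2=0 y3=1 y4=1
  y1=1 y2=1 y3=0 y4=1
  y1=1 y2=1 y3=1 y4=1
That's 6 in total.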